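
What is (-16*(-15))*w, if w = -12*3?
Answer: -8640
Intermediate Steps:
w = -36
(-16*(-15))*w = -16*(-15)*(-36) = 240*(-36) = -8640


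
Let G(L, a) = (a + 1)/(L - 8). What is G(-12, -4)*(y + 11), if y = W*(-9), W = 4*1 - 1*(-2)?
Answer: -129/20 ≈ -6.4500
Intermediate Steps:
W = 6 (W = 4 + 2 = 6)
G(L, a) = (1 + a)/(-8 + L)
y = -54 (y = 6*(-9) = -54)
G(-12, -4)*(y + 11) = ((1 - 4)/(-8 - 12))*(-54 + 11) = (-3/(-20))*(-43) = -1/20*(-3)*(-43) = (3/20)*(-43) = -129/20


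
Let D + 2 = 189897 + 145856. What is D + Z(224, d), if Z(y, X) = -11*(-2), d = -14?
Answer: 335773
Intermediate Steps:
Z(y, X) = 22
D = 335751 (D = -2 + (189897 + 145856) = -2 + 335753 = 335751)
D + Z(224, d) = 335751 + 22 = 335773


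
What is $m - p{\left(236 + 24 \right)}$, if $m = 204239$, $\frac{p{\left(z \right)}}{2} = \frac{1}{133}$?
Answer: $\frac{27163785}{133} \approx 2.0424 \cdot 10^{5}$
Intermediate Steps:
$p{\left(z \right)} = \frac{2}{133}$
$m - p{\left(236 + 24 \right)} = 204239 - \frac{2}{133} = \frac{27163785}{133}$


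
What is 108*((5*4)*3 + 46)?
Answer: 11448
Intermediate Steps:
108*((5*4)*3 + 46) = 108*(20*3 + 46) = 108*(60 + 46) = 108*106 = 11448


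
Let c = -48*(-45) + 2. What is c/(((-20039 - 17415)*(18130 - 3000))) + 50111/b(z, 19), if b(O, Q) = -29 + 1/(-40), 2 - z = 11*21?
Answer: -567937048679441/328957171110 ≈ -1726.5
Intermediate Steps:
z = -229 (z = 2 - 11*21 = 2 - 1*231 = 2 - 231 = -229)
b(O, Q) = -1161/40 (b(O, Q) = -29 - 1/40 = -1161/40)
c = 2162 (c = 2160 + 2 = 2162)
c/(((-20039 - 17415)*(18130 - 3000))) + 50111/b(z, 19) = 2162/(((-20039 - 17415)*(18130 - 3000))) + 50111/(-1161/40) = 2162/((-37454*15130)) + 50111*(-40/1161) = 2162/(-566679020) - 2004440/1161 = 2162*(-1/566679020) - 2004440/1161 = -1081/283339510 - 2004440/1161 = -567937048679441/328957171110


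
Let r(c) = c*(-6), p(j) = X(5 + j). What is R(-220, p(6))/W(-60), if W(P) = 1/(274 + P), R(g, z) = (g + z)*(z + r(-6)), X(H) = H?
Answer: -2102122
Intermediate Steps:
p(j) = 5 + j
r(c) = -6*c
R(g, z) = (36 + z)*(g + z) (R(g, z) = (g + z)*(z - 6*(-6)) = (g + z)*(z + 36) = (g + z)*(36 + z) = (36 + z)*(g + z))
R(-220, p(6))/W(-60) = ((5 + 6)**2 + 36*(-220) + 36*(5 + 6) - 220*(5 + 6))/(1/(274 - 60)) = (11**2 - 7920 + 36*11 - 220*11)/(1/214) = (121 - 7920 + 396 - 2420)/(1/214) = -9823*214 = -2102122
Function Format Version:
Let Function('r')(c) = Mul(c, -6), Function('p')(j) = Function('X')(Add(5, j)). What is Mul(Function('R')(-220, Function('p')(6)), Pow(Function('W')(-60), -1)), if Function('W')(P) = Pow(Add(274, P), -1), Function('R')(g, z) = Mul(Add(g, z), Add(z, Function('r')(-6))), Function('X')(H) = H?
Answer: -2102122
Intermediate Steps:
Function('p')(j) = Add(5, j)
Function('r')(c) = Mul(-6, c)
Function('R')(g, z) = Mul(Add(36, z), Add(g, z)) (Function('R')(g, z) = Mul(Add(g, z), Add(z, Mul(-6, -6))) = Mul(Add(g, z), Add(z, 36)) = Mul(Add(g, z), Add(36, z)) = Mul(Add(36, z), Add(g, z)))
Mul(Function('R')(-220, Function('p')(6)), Pow(Function('W')(-60), -1)) = Mul(Add(Pow(Add(5, 6), 2), Mul(36, -220), Mul(36, Add(5, 6)), Mul(-220, Add(5, 6))), Pow(Pow(Add(274, -60), -1), -1)) = Mul(Add(Pow(11, 2), -7920, Mul(36, 11), Mul(-220, 11)), Pow(Pow(214, -1), -1)) = Mul(Add(121, -7920, 396, -2420), Pow(Rational(1, 214), -1)) = Mul(-9823, 214) = -2102122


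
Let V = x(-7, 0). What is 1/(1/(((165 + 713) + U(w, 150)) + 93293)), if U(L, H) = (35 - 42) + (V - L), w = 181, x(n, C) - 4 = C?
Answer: 93987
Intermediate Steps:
x(n, C) = 4 + C
V = 4 (V = 4 + 0 = 4)
U(L, H) = -3 - L (U(L, H) = (35 - 42) + (4 - L) = -7 + (4 - L) = -3 - L)
1/(1/(((165 + 713) + U(w, 150)) + 93293)) = 1/(1/(((165 + 713) + (-3 - 1*181)) + 93293)) = 1/(1/((878 + (-3 - 181)) + 93293)) = 1/(1/((878 - 184) + 93293)) = 1/(1/(694 + 93293)) = 1/(1/93987) = 93987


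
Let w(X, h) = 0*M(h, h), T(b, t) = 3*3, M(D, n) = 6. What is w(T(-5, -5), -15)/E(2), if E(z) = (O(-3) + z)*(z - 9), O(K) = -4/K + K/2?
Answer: 0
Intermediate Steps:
T(b, t) = 9
w(X, h) = 0 (w(X, h) = 0*6 = 0)
O(K) = K/2 - 4/K (O(K) = -4/K + K*(½) = -4/K + K/2 = K/2 - 4/K)
E(z) = (-9 + z)*(-⅙ + z) (E(z) = (((½)*(-3) - 4/(-3)) + z)*(z - 9) = ((-3/2 - 4*(-⅓)) + z)*(-9 + z) = ((-3/2 + 4/3) + z)*(-9 + z) = (-⅙ + z)*(-9 + z) = (-9 + z)*(-⅙ + z))
w(T(-5, -5), -15)/E(2) = 0/(3/2 + 2² - 55/6*2) = 0/(3/2 + 4 - 55/3) = 0/(-77/6) = 0*(-6/77) = 0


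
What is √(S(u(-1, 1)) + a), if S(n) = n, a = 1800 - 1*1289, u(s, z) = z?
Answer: 16*√2 ≈ 22.627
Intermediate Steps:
a = 511 (a = 1800 - 1289 = 511)
√(S(u(-1, 1)) + a) = √(1 + 511) = √512 = 16*√2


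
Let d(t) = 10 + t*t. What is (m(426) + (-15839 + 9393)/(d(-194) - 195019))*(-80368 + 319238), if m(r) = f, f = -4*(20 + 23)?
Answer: -6464230667700/157373 ≈ -4.1076e+7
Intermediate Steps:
d(t) = 10 + t²
f = -172 (f = -4*43 = -172)
m(r) = -172
(m(426) + (-15839 + 9393)/(d(-194) - 195019))*(-80368 + 319238) = (-172 + (-15839 + 9393)/((10 + (-194)²) - 195019))*(-80368 + 319238) = (-172 - 6446/((10 + 37636) - 195019))*238870 = (-172 - 6446/(37646 - 195019))*238870 = (-172 - 6446/(-157373))*238870 = (-172 - 6446*(-1/157373))*238870 = (-172 + 6446/157373)*238870 = -27061710/157373*238870 = -6464230667700/157373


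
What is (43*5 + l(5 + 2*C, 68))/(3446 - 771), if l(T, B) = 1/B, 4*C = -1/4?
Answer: 14621/181900 ≈ 0.080379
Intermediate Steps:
C = -1/16 (C = (-1/4)/4 = (-1*1/4)/4 = (1/4)*(-1/4) = -1/16 ≈ -0.062500)
(43*5 + l(5 + 2*C, 68))/(3446 - 771) = (43*5 + 1/68)/(3446 - 771) = (215 + 1/68)/2675 = (14621/68)*(1/2675) = 14621/181900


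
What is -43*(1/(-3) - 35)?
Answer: 4558/3 ≈ 1519.3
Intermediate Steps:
-43*(1/(-3) - 35) = -43*(-⅓ - 35) = -43*(-106/3) = 4558/3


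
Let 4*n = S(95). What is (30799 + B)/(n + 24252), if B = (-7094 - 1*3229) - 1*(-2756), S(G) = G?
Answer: 92928/97103 ≈ 0.95700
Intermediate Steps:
n = 95/4 (n = (¼)*95 = 95/4 ≈ 23.750)
B = -7567 (B = (-7094 - 3229) + 2756 = -10323 + 2756 = -7567)
(30799 + B)/(n + 24252) = (30799 - 7567)/(95/4 + 24252) = 23232/(97103/4) = 23232*(4/97103) = 92928/97103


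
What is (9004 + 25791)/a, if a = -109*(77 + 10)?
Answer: -34795/9483 ≈ -3.6692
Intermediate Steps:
a = -9483 (a = -109*87 = -9483)
(9004 + 25791)/a = (9004 + 25791)/(-9483) = 34795*(-1/9483) = -34795/9483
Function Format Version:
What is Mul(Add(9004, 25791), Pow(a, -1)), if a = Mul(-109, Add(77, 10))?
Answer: Rational(-34795, 9483) ≈ -3.6692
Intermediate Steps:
a = -9483 (a = Mul(-109, 87) = -9483)
Mul(Add(9004, 25791), Pow(a, -1)) = Mul(Add(9004, 25791), Pow(-9483, -1)) = Mul(34795, Rational(-1, 9483)) = Rational(-34795, 9483)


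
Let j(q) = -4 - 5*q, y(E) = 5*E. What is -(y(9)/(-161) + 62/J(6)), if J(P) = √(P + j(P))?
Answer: 45/161 + 31*I*√7/7 ≈ 0.2795 + 11.717*I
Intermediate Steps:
J(P) = √(-4 - 4*P) (J(P) = √(P + (-4 - 5*P)) = √(-4 - 4*P))
-(y(9)/(-161) + 62/J(6)) = -((5*9)/(-161) + 62/((2*√(-1 - 1*6)))) = -(45*(-1/161) + 62/((2*√(-1 - 6)))) = -(-45/161 + 62/((2*√(-7)))) = -(-45/161 + 62/((2*(I*√7)))) = -(-45/161 + 62/((2*I*√7))) = -(-45/161 + 62*(-I*√7/14)) = -(-45/161 - 31*I*√7/7) = 45/161 + 31*I*√7/7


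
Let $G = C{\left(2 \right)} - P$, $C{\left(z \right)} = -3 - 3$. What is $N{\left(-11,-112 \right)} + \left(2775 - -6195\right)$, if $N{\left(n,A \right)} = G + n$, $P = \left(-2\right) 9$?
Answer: $8971$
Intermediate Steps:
$C{\left(z \right)} = -6$
$P = -18$
$G = 12$ ($G = -6 - -18 = -6 + 18 = 12$)
$N{\left(n,A \right)} = 12 + n$
$N{\left(-11,-112 \right)} + \left(2775 - -6195\right) = \left(12 - 11\right) + \left(2775 - -6195\right) = 1 + \left(2775 + 6195\right) = 1 + 8970 = 8971$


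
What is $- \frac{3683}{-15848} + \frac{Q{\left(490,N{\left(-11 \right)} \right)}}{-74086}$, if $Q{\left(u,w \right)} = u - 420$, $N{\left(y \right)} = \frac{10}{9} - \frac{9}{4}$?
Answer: $\frac{135874689}{587057464} \approx 0.23145$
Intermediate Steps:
$N{\left(y \right)} = - \frac{41}{36}$ ($N{\left(y \right)} = 10 \cdot \frac{1}{9} - \frac{9}{4} = \frac{10}{9} - \frac{9}{4} = - \frac{41}{36}$)
$Q{\left(u,w \right)} = -420 + u$
$- \frac{3683}{-15848} + \frac{Q{\left(490,N{\left(-11 \right)} \right)}}{-74086} = - \frac{3683}{-15848} + \frac{-420 + 490}{-74086} = \left(-3683\right) \left(- \frac{1}{15848}\right) + 70 \left(- \frac{1}{74086}\right) = \frac{3683}{15848} - \frac{35}{37043} = \frac{135874689}{587057464}$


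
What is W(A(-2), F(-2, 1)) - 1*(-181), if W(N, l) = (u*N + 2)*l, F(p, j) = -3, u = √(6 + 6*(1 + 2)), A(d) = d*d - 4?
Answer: 175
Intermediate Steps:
A(d) = -4 + d² (A(d) = d² - 4 = -4 + d²)
u = 2*√6 (u = √(6 + 6*3) = √(6 + 18) = √24 = 2*√6 ≈ 4.8990)
W(N, l) = l*(2 + 2*N*√6) (W(N, l) = ((2*√6)*N + 2)*l = (2*N*√6 + 2)*l = (2 + 2*N*√6)*l = l*(2 + 2*N*√6))
W(A(-2), F(-2, 1)) - 1*(-181) = 2*(-3)*(1 + (-4 + (-2)²)*√6) - 1*(-181) = 2*(-3)*(1 + (-4 + 4)*√6) + 181 = 2*(-3)*(1 + 0*√6) + 181 = 2*(-3)*(1 + 0) + 181 = 2*(-3)*1 + 181 = -6 + 181 = 175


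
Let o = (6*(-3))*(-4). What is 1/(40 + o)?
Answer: 1/112 ≈ 0.0089286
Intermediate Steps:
o = 72 (o = -18*(-4) = 72)
1/(40 + o) = 1/(40 + 72) = 1/112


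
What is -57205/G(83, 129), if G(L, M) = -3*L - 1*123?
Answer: 57205/372 ≈ 153.78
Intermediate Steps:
G(L, M) = -123 - 3*L (G(L, M) = -3*L - 123 = -123 - 3*L)
-57205/G(83, 129) = -57205/(-123 - 3*83) = -57205/(-123 - 249) = -57205/(-372) = -57205*(-1/372) = 57205/372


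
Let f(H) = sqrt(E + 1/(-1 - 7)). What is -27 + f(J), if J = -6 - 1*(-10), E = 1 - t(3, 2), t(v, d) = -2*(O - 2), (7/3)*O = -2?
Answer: -27 + I*sqrt(3794)/28 ≈ -27.0 + 2.1998*I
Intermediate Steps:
O = -6/7 (O = (3/7)*(-2) = -6/7 ≈ -0.85714)
t(v, d) = 40/7 (t(v, d) = -2*(-6/7 - 2) = -2*(-20/7) = 40/7)
E = -33/7 (E = 1 - 1*40/7 = 1 - 40/7 = -33/7 ≈ -4.7143)
J = 4 (J = -6 + 10 = 4)
f(H) = I*sqrt(3794)/28 (f(H) = sqrt(-33/7 + 1/(-1 - 7)) = sqrt(-33/7 + 1/(-8)) = sqrt(-33/7 - 1/8) = sqrt(-271/56) = I*sqrt(3794)/28)
-27 + f(J) = -27 + I*sqrt(3794)/28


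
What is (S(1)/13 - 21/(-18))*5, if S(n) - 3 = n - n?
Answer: 545/78 ≈ 6.9872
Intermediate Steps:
S(n) = 3 (S(n) = 3 + (n - n) = 3 + 0 = 3)
(S(1)/13 - 21/(-18))*5 = (3/13 - 21/(-18))*5 = (3*(1/13) - 21*(-1/18))*5 = (3/13 + 7/6)*5 = (109/78)*5 = 545/78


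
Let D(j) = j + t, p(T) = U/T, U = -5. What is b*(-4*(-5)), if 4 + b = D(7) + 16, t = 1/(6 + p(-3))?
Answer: 8800/23 ≈ 382.61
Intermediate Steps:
p(T) = -5/T
t = 3/23 (t = 1/(6 - 5/(-3)) = 1/(6 - 5*(-⅓)) = 1/(6 + 5/3) = 1/(23/3) = 3/23 ≈ 0.13043)
D(j) = 3/23 + j (D(j) = j + 3/23 = 3/23 + j)
b = 440/23 (b = -4 + ((3/23 + 7) + 16) = -4 + (164/23 + 16) = -4 + 532/23 = 440/23 ≈ 19.130)
b*(-4*(-5)) = 440*(-4*(-5))/23 = (440/23)*20 = 8800/23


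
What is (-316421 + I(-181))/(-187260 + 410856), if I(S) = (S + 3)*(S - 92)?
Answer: -267827/223596 ≈ -1.1978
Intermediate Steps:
I(S) = (-92 + S)*(3 + S) (I(S) = (3 + S)*(-92 + S) = (-92 + S)*(3 + S))
(-316421 + I(-181))/(-187260 + 410856) = (-316421 + (-276 + (-181)**2 - 89*(-181)))/(-187260 + 410856) = (-316421 + (-276 + 32761 + 16109))/223596 = (-316421 + 48594)*(1/223596) = -267827*1/223596 = -267827/223596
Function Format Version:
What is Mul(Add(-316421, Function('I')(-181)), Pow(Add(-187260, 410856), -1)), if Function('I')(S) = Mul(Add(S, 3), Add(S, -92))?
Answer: Rational(-267827, 223596) ≈ -1.1978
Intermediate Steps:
Function('I')(S) = Mul(Add(-92, S), Add(3, S)) (Function('I')(S) = Mul(Add(3, S), Add(-92, S)) = Mul(Add(-92, S), Add(3, S)))
Mul(Add(-316421, Function('I')(-181)), Pow(Add(-187260, 410856), -1)) = Mul(Add(-316421, Add(-276, Pow(-181, 2), Mul(-89, -181))), Pow(Add(-187260, 410856), -1)) = Mul(Add(-316421, Add(-276, 32761, 16109)), Pow(223596, -1)) = Mul(Add(-316421, 48594), Rational(1, 223596)) = Mul(-267827, Rational(1, 223596)) = Rational(-267827, 223596)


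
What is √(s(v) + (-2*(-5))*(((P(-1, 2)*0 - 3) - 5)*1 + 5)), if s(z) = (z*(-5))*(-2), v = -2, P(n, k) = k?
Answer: 5*I*√2 ≈ 7.0711*I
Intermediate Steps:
s(z) = 10*z (s(z) = -5*z*(-2) = 10*z)
√(s(v) + (-2*(-5))*(((P(-1, 2)*0 - 3) - 5)*1 + 5)) = √(10*(-2) + (-2*(-5))*(((2*0 - 3) - 5)*1 + 5)) = √(-20 + 10*(((0 - 3) - 5)*1 + 5)) = √(-20 + 10*((-3 - 5)*1 + 5)) = √(-20 + 10*(-8*1 + 5)) = √(-20 + 10*(-8 + 5)) = √(-20 + 10*(-3)) = √(-20 - 30) = √(-50) = 5*I*√2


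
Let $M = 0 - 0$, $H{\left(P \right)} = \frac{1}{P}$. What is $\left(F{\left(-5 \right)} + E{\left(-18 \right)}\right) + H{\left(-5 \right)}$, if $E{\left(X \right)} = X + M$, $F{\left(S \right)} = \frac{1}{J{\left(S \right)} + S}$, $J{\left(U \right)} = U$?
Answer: $- \frac{183}{10} \approx -18.3$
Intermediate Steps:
$F{\left(S \right)} = \frac{1}{2 S}$ ($F{\left(S \right)} = \frac{1}{S + S} = \frac{1}{2 S}$)
$M = 0$ ($M = 0 + 0 = 0$)
$E{\left(X \right)} = X$ ($E{\left(X \right)} = X + 0 = X$)
$\left(F{\left(-5 \right)} + E{\left(-18 \right)}\right) + H{\left(-5 \right)} = \left(\frac{1}{2 \left(-5\right)} - 18\right) + \frac{1}{-5} = \left(\frac{1}{2} \left(- \frac{1}{5}\right) - 18\right) - \frac{1}{5} = \left(- \frac{1}{10} - 18\right) - \frac{1}{5} = - \frac{181}{10} - \frac{1}{5} = - \frac{183}{10}$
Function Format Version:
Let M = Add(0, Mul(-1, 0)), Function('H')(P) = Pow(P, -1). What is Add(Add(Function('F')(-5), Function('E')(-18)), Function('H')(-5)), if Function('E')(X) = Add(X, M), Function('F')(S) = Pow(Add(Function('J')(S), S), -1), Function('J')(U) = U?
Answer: Rational(-183, 10) ≈ -18.300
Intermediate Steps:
Function('F')(S) = Mul(Rational(1, 2), Pow(S, -1)) (Function('F')(S) = Pow(Add(S, S), -1) = Pow(Mul(2, S), -1) = Mul(Rational(1, 2), Pow(S, -1)))
M = 0 (M = Add(0, 0) = 0)
Function('E')(X) = X (Function('E')(X) = Add(X, 0) = X)
Add(Add(Function('F')(-5), Function('E')(-18)), Function('H')(-5)) = Add(Add(Mul(Rational(1, 2), Pow(-5, -1)), -18), Pow(-5, -1)) = Add(Add(Mul(Rational(1, 2), Rational(-1, 5)), -18), Rational(-1, 5)) = Add(Add(Rational(-1, 10), -18), Rational(-1, 5)) = Add(Rational(-181, 10), Rational(-1, 5)) = Rational(-183, 10)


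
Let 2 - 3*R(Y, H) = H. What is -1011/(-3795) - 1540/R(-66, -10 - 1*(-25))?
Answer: 5848681/16445 ≈ 355.65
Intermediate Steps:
R(Y, H) = ⅔ - H/3
-1011/(-3795) - 1540/R(-66, -10 - 1*(-25)) = -1011/(-3795) - 1540/(⅔ - (-10 - 1*(-25))/3) = -1011*(-1/3795) - 1540/(⅔ - (-10 + 25)/3) = 337/1265 - 1540/(⅔ - ⅓*15) = 337/1265 - 1540/(⅔ - 5) = 337/1265 - 1540/(-13/3) = 337/1265 - 1540*(-3/13) = 337/1265 + 4620/13 = 5848681/16445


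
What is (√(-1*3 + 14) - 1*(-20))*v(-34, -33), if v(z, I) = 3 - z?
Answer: 740 + 37*√11 ≈ 862.71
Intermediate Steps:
(√(-1*3 + 14) - 1*(-20))*v(-34, -33) = (√(-1*3 + 14) - 1*(-20))*(3 - 1*(-34)) = (√(-3 + 14) + 20)*(3 + 34) = (√11 + 20)*37 = (20 + √11)*37 = 740 + 37*√11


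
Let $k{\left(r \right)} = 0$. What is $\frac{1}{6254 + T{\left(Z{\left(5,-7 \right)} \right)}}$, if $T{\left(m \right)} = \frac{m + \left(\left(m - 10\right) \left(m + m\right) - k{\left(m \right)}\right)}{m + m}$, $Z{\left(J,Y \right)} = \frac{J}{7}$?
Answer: $\frac{14}{87433} \approx 0.00016012$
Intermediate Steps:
$Z{\left(J,Y \right)} = \frac{J}{7}$ ($Z{\left(J,Y \right)} = J \frac{1}{7} = \frac{J}{7}$)
$T{\left(m \right)} = \frac{m + 2 m \left(-10 + m\right)}{2 m}$ ($T{\left(m \right)} = \frac{m + \left(\left(m - 10\right) \left(m + m\right) - 0\right)}{m + m} = \frac{m + \left(\left(-10 + m\right) 2 m + 0\right)}{2 m} = \left(m + \left(2 m \left(-10 + m\right) + 0\right)\right) \frac{1}{2 m} = \left(m + 2 m \left(-10 + m\right)\right) \frac{1}{2 m} = \frac{m + 2 m \left(-10 + m\right)}{2 m}$)
$\frac{1}{6254 + T{\left(Z{\left(5,-7 \right)} \right)}} = \frac{1}{6254 + \left(- \frac{19}{2} + \frac{1}{7} \cdot 5\right)} = \frac{1}{6254 + \left(- \frac{19}{2} + \frac{5}{7}\right)} = \frac{1}{6254 - \frac{123}{14}} = \frac{1}{\frac{87433}{14}} = \frac{14}{87433}$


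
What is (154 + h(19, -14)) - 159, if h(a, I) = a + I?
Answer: 0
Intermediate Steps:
h(a, I) = I + a
(154 + h(19, -14)) - 159 = (154 + (-14 + 19)) - 159 = (154 + 5) - 159 = 159 - 159 = 0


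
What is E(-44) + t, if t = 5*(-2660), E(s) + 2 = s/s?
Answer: -13301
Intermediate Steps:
E(s) = -1 (E(s) = -2 + s/s = -2 + 1 = -1)
t = -13300
E(-44) + t = -1 - 13300 = -13301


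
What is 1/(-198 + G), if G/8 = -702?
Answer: -1/5814 ≈ -0.00017200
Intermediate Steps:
G = -5616 (G = 8*(-702) = -5616)
1/(-198 + G) = 1/(-198 - 5616) = 1/(-5814) = -1/5814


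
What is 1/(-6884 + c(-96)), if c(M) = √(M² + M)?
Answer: -1721/11845084 - √570/11845084 ≈ -0.00014731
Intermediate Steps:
c(M) = √(M + M²)
1/(-6884 + c(-96)) = 1/(-6884 + √(-96*(1 - 96))) = 1/(-6884 + √(-96*(-95))) = 1/(-6884 + √9120) = 1/(-6884 + 4*√570)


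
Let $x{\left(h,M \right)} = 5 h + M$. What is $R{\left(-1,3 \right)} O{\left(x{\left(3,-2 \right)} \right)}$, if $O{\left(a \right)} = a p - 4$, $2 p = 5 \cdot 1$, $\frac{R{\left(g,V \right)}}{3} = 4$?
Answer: $342$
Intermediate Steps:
$R{\left(g,V \right)} = 12$ ($R{\left(g,V \right)} = 3 \cdot 4 = 12$)
$p = \frac{5}{2}$ ($p = \frac{5 \cdot 1}{2} = \frac{1}{2} \cdot 5 = \frac{5}{2} \approx 2.5$)
$x{\left(h,M \right)} = M + 5 h$
$O{\left(a \right)} = -4 + \frac{5 a}{2}$ ($O{\left(a \right)} = a \frac{5}{2} - 4 = \frac{5 a}{2} - 4 = -4 + \frac{5 a}{2}$)
$R{\left(-1,3 \right)} O{\left(x{\left(3,-2 \right)} \right)} = 12 \left(-4 + \frac{5 \left(-2 + 5 \cdot 3\right)}{2}\right) = 12 \left(-4 + \frac{5 \left(-2 + 15\right)}{2}\right) = 12 \left(-4 + \frac{5}{2} \cdot 13\right) = 12 \left(-4 + \frac{65}{2}\right) = 12 \cdot \frac{57}{2} = 342$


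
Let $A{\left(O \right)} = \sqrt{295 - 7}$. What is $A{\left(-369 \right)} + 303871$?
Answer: $303871 + 12 \sqrt{2} \approx 3.0389 \cdot 10^{5}$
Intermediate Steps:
$A{\left(O \right)} = 12 \sqrt{2}$ ($A{\left(O \right)} = \sqrt{288} = 12 \sqrt{2}$)
$A{\left(-369 \right)} + 303871 = 12 \sqrt{2} + 303871 = 303871 + 12 \sqrt{2}$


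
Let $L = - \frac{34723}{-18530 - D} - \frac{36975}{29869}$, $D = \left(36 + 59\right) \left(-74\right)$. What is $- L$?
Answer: $- \frac{35995811}{20205500} \approx -1.7815$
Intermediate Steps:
$D = -7030$ ($D = 95 \left(-74\right) = -7030$)
$L = \frac{35995811}{20205500}$ ($L = - \frac{34723}{-18530 - -7030} - \frac{36975}{29869} = - \frac{34723}{-18530 + 7030} - \frac{2175}{1757} = - \frac{34723}{-11500} - \frac{2175}{1757} = \left(-34723\right) \left(- \frac{1}{11500}\right) - \frac{2175}{1757} = \frac{34723}{11500} - \frac{2175}{1757} = \frac{35995811}{20205500} \approx 1.7815$)
$- L = \left(-1\right) \frac{35995811}{20205500} = - \frac{35995811}{20205500}$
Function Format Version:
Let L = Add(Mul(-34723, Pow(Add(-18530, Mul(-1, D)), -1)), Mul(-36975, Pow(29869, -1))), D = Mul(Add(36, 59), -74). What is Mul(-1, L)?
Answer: Rational(-35995811, 20205500) ≈ -1.7815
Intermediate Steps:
D = -7030 (D = Mul(95, -74) = -7030)
L = Rational(35995811, 20205500) (L = Add(Mul(-34723, Pow(Add(-18530, Mul(-1, -7030)), -1)), Mul(-36975, Pow(29869, -1))) = Add(Mul(-34723, Pow(Add(-18530, 7030), -1)), Mul(-36975, Rational(1, 29869))) = Add(Mul(-34723, Pow(-11500, -1)), Rational(-2175, 1757)) = Add(Mul(-34723, Rational(-1, 11500)), Rational(-2175, 1757)) = Add(Rational(34723, 11500), Rational(-2175, 1757)) = Rational(35995811, 20205500) ≈ 1.7815)
Mul(-1, L) = Mul(-1, Rational(35995811, 20205500)) = Rational(-35995811, 20205500)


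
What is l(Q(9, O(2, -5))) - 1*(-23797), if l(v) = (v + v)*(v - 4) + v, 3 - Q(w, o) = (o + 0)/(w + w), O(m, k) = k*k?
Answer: 1927064/81 ≈ 23791.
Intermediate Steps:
O(m, k) = k²
Q(w, o) = 3 - o/(2*w) (Q(w, o) = 3 - (o + 0)/(w + w) = 3 - o/(2*w))
l(v) = v + 2*v*(-4 + v) (l(v) = (2*v)*(-4 + v) + v = 2*v*(-4 + v) + v = v + 2*v*(-4 + v))
l(Q(9, O(2, -5))) - 1*(-23797) = (3 - ½*(-5)²/9)*(-7 + 2*(3 - ½*(-5)²/9)) - 1*(-23797) = (3 - ½*25*⅑)*(-7 + 2*(3 - ½*25*⅑)) + 23797 = (3 - 25/18)*(-7 + 2*(3 - 25/18)) + 23797 = 29*(-7 + 2*(29/18))/18 + 23797 = 29*(-7 + 29/9)/18 + 23797 = (29/18)*(-34/9) + 23797 = -493/81 + 23797 = 1927064/81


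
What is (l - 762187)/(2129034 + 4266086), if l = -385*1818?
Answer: -1462117/6395120 ≈ -0.22863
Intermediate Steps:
l = -699930
(l - 762187)/(2129034 + 4266086) = (-699930 - 762187)/(2129034 + 4266086) = -1462117/6395120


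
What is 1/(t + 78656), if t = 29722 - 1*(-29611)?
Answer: 1/137989 ≈ 7.2470e-6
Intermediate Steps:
t = 59333 (t = 29722 + 29611 = 59333)
1/(t + 78656) = 1/(59333 + 78656) = 1/137989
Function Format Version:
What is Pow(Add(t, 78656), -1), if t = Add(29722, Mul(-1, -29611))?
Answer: Rational(1, 137989) ≈ 7.2470e-6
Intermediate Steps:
t = 59333 (t = Add(29722, 29611) = 59333)
Pow(Add(t, 78656), -1) = Pow(Add(59333, 78656), -1) = Pow(137989, -1) = Rational(1, 137989)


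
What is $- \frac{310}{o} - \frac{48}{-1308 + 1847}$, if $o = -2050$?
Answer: $\frac{6869}{110495} \approx 0.062166$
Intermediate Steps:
$- \frac{310}{o} - \frac{48}{-1308 + 1847} = - \frac{310}{-2050} - \frac{48}{-1308 + 1847} = \left(-310\right) \left(- \frac{1}{2050}\right) - \frac{48}{539} = \frac{31}{205} - \frac{48}{539} = \frac{6869}{110495}$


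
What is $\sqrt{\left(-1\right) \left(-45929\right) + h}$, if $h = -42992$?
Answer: $\sqrt{2937} \approx 54.194$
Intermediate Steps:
$\sqrt{\left(-1\right) \left(-45929\right) + h} = \sqrt{\left(-1\right) \left(-45929\right) - 42992} = \sqrt{45929 - 42992} = \sqrt{2937}$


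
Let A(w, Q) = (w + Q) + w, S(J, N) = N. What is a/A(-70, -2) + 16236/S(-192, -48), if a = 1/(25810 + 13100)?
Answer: -934452833/2762610 ≈ -338.25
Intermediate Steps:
a = 1/38910 ≈ 2.5700e-5
A(w, Q) = Q + 2*w (A(w, Q) = (Q + w) + w = Q + 2*w)
a/A(-70, -2) + 16236/S(-192, -48) = 1/(38910*(-2 + 2*(-70))) + 16236/(-48) = 1/(38910*(-2 - 140)) + 16236*(-1/48) = (1/38910)/(-142) - 1353/4 = (1/38910)*(-1/142) - 1353/4 = -1/5525220 - 1353/4 = -934452833/2762610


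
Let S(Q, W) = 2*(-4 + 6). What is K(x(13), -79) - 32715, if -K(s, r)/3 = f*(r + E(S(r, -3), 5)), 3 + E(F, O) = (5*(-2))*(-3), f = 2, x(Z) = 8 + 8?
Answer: -32403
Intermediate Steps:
x(Z) = 16
S(Q, W) = 4 (S(Q, W) = 2*2 = 4)
E(F, O) = 27 (E(F, O) = -3 + (5*(-2))*(-3) = -3 - 10*(-3) = -3 + 30 = 27)
K(s, r) = -162 - 6*r (K(s, r) = -6*(r + 27) = -6*(27 + r) = -3*(54 + 2*r) = -162 - 6*r)
K(x(13), -79) - 32715 = (-162 - 6*(-79)) - 32715 = (-162 + 474) - 32715 = 312 - 32715 = -32403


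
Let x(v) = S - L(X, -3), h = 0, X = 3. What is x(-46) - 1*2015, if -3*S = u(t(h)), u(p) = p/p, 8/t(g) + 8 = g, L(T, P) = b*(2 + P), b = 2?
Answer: -6040/3 ≈ -2013.3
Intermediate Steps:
L(T, P) = 4 + 2*P (L(T, P) = 2*(2 + P) = 4 + 2*P)
t(g) = 8/(-8 + g)
u(p) = 1
S = -⅓ (S = -⅓*1 = -⅓ ≈ -0.33333)
x(v) = 5/3 (x(v) = -⅓ - (4 + 2*(-3)) = -⅓ - (4 - 6) = -⅓ - 1*(-2) = -⅓ + 2 = 5/3)
x(-46) - 1*2015 = 5/3 - 1*2015 = 5/3 - 2015 = -6040/3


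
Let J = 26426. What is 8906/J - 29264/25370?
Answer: -31773/38915 ≈ -0.81647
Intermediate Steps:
8906/J - 29264/25370 = 8906/26426 - 29264/25370 = 8906*(1/26426) - 29264*1/25370 = 61/181 - 248/215 = -31773/38915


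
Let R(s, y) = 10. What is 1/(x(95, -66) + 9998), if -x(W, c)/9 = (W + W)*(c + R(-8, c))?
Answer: 1/105758 ≈ 9.4555e-6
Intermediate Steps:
x(W, c) = -18*W*(10 + c) (x(W, c) = -9*(W + W)*(c + 10) = -9*2*W*(10 + c) = -18*W*(10 + c))
1/(x(95, -66) + 9998) = 1/(-18*95*(10 - 66) + 9998) = 1/(-18*95*(-56) + 9998) = 1/(95760 + 9998) = 1/105758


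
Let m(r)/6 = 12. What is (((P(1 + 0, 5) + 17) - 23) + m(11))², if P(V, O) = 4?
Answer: 4900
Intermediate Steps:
m(r) = 72 (m(r) = 6*12 = 72)
(((P(1 + 0, 5) + 17) - 23) + m(11))² = (((4 + 17) - 23) + 72)² = ((21 - 23) + 72)² = (-2 + 72)² = 70² = 4900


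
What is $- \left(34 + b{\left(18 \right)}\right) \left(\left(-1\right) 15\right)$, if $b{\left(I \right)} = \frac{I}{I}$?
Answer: $525$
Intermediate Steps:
$b{\left(I \right)} = 1$
$- \left(34 + b{\left(18 \right)}\right) \left(\left(-1\right) 15\right) = - \left(34 + 1\right) \left(\left(-1\right) 15\right) = - 35 \left(-15\right) = \left(-1\right) \left(-525\right) = 525$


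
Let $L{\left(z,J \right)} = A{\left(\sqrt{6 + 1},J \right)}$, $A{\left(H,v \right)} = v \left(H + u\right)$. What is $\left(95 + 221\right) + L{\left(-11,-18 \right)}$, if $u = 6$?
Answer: $208 - 18 \sqrt{7} \approx 160.38$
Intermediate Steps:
$A{\left(H,v \right)} = v \left(6 + H\right)$ ($A{\left(H,v \right)} = v \left(H + 6\right) = v \left(6 + H\right)$)
$L{\left(z,J \right)} = J \left(6 + \sqrt{7}\right)$ ($L{\left(z,J \right)} = J \left(6 + \sqrt{6 + 1}\right) = J \left(6 + \sqrt{7}\right)$)
$\left(95 + 221\right) + L{\left(-11,-18 \right)} = \left(95 + 221\right) - 18 \left(6 + \sqrt{7}\right) = 316 - \left(108 + 18 \sqrt{7}\right) = 208 - 18 \sqrt{7}$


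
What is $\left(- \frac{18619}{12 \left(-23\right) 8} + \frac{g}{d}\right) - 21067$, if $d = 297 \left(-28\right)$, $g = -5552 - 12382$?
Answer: $- \frac{1534254325}{72864} \approx -21056.0$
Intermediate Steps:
$g = -17934$ ($g = -5552 - 12382 = -17934$)
$d = -8316$
$\left(- \frac{18619}{12 \left(-23\right) 8} + \frac{g}{d}\right) - 21067 = \left(- \frac{18619}{12 \left(-23\right) 8} - \frac{17934}{-8316}\right) - 21067 = \left(- \frac{18619}{\left(-276\right) 8} - - \frac{427}{198}\right) - 21067 = \left(- \frac{18619}{-2208} + \frac{427}{198}\right) - 21067 = \left(\left(-18619\right) \left(- \frac{1}{2208}\right) + \frac{427}{198}\right) - 21067 = \left(\frac{18619}{2208} + \frac{427}{198}\right) - 21067 = \frac{771563}{72864} - 21067 = - \frac{1534254325}{72864}$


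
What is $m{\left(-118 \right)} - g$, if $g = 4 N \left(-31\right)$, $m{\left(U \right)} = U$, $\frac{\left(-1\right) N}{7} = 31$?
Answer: $-27026$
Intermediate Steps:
$N = -217$ ($N = \left(-7\right) 31 = -217$)
$g = 26908$ ($g = 4 \left(-217\right) \left(-31\right) = \left(-868\right) \left(-31\right) = 26908$)
$m{\left(-118 \right)} - g = -118 - 26908 = -27026$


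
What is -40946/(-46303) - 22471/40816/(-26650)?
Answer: 44539904569113/50365921559200 ≈ 0.88433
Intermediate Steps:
-40946/(-46303) - 22471/40816/(-26650) = -40946*(-1/46303) - 22471*1/40816*(-1/26650) = 40946/46303 - 22471/40816*(-1/26650) = 40946/46303 + 22471/1087746400 = 44539904569113/50365921559200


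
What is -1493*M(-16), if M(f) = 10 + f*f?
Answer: -397138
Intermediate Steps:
M(f) = 10 + f²
-1493*M(-16) = -1493*(10 + (-16)²) = -1493*(10 + 256) = -1493*266 = -397138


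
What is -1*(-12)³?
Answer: 1728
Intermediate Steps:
-1*(-12)³ = -1*(-1728) = 1728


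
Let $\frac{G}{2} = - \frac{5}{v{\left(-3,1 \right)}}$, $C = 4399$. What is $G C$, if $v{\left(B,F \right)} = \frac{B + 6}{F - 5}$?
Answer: $\frac{175960}{3} \approx 58653.0$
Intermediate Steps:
$v{\left(B,F \right)} = \frac{6 + B}{-5 + F}$
$G = \frac{40}{3}$ ($G = 2 \left(- \frac{5}{\frac{1}{-5 + 1} \left(6 - 3\right)}\right) = 2 \left(- \frac{5}{\frac{1}{-4} \cdot 3}\right) = 2 \left(- \frac{5}{\left(- \frac{1}{4}\right) 3}\right) = 2 \left(- \frac{5}{- \frac{3}{4}}\right) = 2 \left(\left(-5\right) \left(- \frac{4}{3}\right)\right) = 2 \cdot \frac{20}{3} = \frac{40}{3} \approx 13.333$)
$G C = \frac{40}{3} \cdot 4399 = \frac{175960}{3}$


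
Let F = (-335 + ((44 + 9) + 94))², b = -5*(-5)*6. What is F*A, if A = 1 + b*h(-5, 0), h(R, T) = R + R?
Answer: -52980656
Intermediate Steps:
h(R, T) = 2*R
b = 150 (b = 25*6 = 150)
F = 35344 (F = (-335 + (53 + 94))² = (-335 + 147)² = (-188)² = 35344)
A = -1499 (A = 1 + 150*(2*(-5)) = 1 + 150*(-10) = 1 - 1500 = -1499)
F*A = 35344*(-1499) = -52980656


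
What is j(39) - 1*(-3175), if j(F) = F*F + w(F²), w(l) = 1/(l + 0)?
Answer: 7142617/1521 ≈ 4696.0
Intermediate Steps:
w(l) = 1/l
j(F) = F⁻² + F² (j(F) = F*F + 1/(F²) = F² + F⁻² = F⁻² + F²)
j(39) - 1*(-3175) = (1 + 39⁴)/39² - 1*(-3175) = (1 + 2313441)/1521 + 3175 = (1/1521)*2313442 + 3175 = 2313442/1521 + 3175 = 7142617/1521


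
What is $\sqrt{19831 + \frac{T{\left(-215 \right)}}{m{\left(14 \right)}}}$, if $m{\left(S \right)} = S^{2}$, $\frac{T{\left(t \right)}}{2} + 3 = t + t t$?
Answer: $\frac{\sqrt{3978890}}{14} \approx 142.48$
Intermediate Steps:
$T{\left(t \right)} = -6 + 2 t + 2 t^{2}$ ($T{\left(t \right)} = -6 + 2 \left(t + t t\right) = -6 + 2 \left(t + t^{2}\right) = -6 + \left(2 t + 2 t^{2}\right) = -6 + 2 t + 2 t^{2}$)
$\sqrt{19831 + \frac{T{\left(-215 \right)}}{m{\left(14 \right)}}} = \sqrt{19831 + \frac{-6 + 2 \left(-215\right) + 2 \left(-215\right)^{2}}{14^{2}}} = \sqrt{19831 + \frac{-6 - 430 + 2 \cdot 46225}{196}} = \sqrt{19831 + \left(-6 - 430 + 92450\right) \frac{1}{196}} = \sqrt{19831 + 92014 \cdot \frac{1}{196}} = \sqrt{19831 + \frac{46007}{98}} = \sqrt{\frac{1989445}{98}} = \frac{\sqrt{3978890}}{14}$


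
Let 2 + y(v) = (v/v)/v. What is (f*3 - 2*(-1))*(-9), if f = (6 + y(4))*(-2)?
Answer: 423/2 ≈ 211.50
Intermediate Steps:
y(v) = -2 + 1/v (y(v) = -2 + (v/v)/v = -2 + 1/v)
f = -17/2 (f = (6 + (-2 + 1/4))*(-2) = (6 + (-2 + ¼))*(-2) = (6 - 7/4)*(-2) = (17/4)*(-2) = -17/2 ≈ -8.5000)
(f*3 - 2*(-1))*(-9) = (-17/2*3 - 2*(-1))*(-9) = (-51/2 + 2)*(-9) = -47/2*(-9) = 423/2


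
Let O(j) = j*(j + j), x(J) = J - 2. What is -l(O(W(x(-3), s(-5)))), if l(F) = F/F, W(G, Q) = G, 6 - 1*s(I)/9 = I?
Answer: -1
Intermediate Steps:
x(J) = -2 + J
s(I) = 54 - 9*I
O(j) = 2*j² (O(j) = j*(2*j) = 2*j²)
l(F) = 1
-l(O(W(x(-3), s(-5)))) = -1*1 = -1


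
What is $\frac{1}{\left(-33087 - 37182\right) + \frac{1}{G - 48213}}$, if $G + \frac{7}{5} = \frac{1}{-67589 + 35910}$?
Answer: $- \frac{7636919893}{536638724119612} \approx -1.4231 \cdot 10^{-5}$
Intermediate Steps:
$G = - \frac{221758}{158395}$ ($G = - \frac{7}{5} + \frac{1}{-67589 + 35910} = - \frac{7}{5} + \frac{1}{-31679} = - \frac{7}{5} - \frac{1}{31679} = - \frac{221758}{158395} \approx -1.4$)
$\frac{1}{\left(-33087 - 37182\right) + \frac{1}{G - 48213}} = \frac{1}{\left(-33087 - 37182\right) + \frac{1}{- \frac{221758}{158395} - 48213}} = \frac{1}{\left(-33087 - 37182\right) + \frac{1}{- \frac{7636919893}{158395}}} = \frac{1}{-70269 - \frac{158395}{7636919893}} = \frac{1}{- \frac{536638724119612}{7636919893}} = - \frac{7636919893}{536638724119612}$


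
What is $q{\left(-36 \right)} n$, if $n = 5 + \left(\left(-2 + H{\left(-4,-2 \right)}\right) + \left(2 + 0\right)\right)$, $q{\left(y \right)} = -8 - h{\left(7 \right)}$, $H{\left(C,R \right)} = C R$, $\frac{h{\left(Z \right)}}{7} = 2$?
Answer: $-286$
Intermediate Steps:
$h{\left(Z \right)} = 14$ ($h{\left(Z \right)} = 7 \cdot 2 = 14$)
$q{\left(y \right)} = -22$ ($q{\left(y \right)} = -8 - 14 = -22$)
$n = 13$ ($n = 5 + \left(\left(-2 - -8\right) + \left(2 + 0\right)\right) = 5 + \left(\left(-2 + 8\right) + 2\right) = 5 + \left(6 + 2\right) = 5 + 8 = 13$)
$q{\left(-36 \right)} n = \left(-22\right) 13 = -286$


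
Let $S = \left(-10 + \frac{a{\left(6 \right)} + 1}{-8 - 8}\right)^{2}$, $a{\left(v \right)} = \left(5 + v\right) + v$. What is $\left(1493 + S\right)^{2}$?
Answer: $\frac{10706661729}{4096} \approx 2.6139 \cdot 10^{6}$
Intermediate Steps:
$a{\left(v \right)} = 5 + 2 v$
$S = \frac{7921}{64}$ ($S = \left(-10 + \frac{\left(5 + 2 \cdot 6\right) + 1}{-8 - 8}\right)^{2} = \left(-10 + \frac{\left(5 + 12\right) + 1}{-16}\right)^{2} = \left(-10 + \left(17 + 1\right) \left(- \frac{1}{16}\right)\right)^{2} = \left(-10 + 18 \left(- \frac{1}{16}\right)\right)^{2} = \left(-10 - \frac{9}{8}\right)^{2} = \left(- \frac{89}{8}\right)^{2} = \frac{7921}{64} \approx 123.77$)
$\left(1493 + S\right)^{2} = \left(1493 + \frac{7921}{64}\right)^{2} = \left(\frac{103473}{64}\right)^{2} = \frac{10706661729}{4096}$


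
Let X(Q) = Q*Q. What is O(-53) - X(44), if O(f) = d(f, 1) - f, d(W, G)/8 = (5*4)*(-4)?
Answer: -2523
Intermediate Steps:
d(W, G) = -640 (d(W, G) = 8*((5*4)*(-4)) = 8*(20*(-4)) = 8*(-80) = -640)
X(Q) = Q**2
O(f) = -640 - f
O(-53) - X(44) = (-640 - 1*(-53)) - 1*44**2 = (-640 + 53) - 1*1936 = -587 - 1936 = -2523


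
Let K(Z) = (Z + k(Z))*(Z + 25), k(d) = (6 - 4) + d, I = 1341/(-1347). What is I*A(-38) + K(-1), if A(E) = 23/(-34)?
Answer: 10281/15266 ≈ 0.67346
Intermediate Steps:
A(E) = -23/34 (A(E) = 23*(-1/34) = -23/34)
I = -447/449 (I = 1341*(-1/1347) = -447/449 ≈ -0.99555)
k(d) = 2 + d
K(Z) = (2 + 2*Z)*(25 + Z) (K(Z) = (Z + (2 + Z))*(Z + 25) = (2 + 2*Z)*(25 + Z))
I*A(-38) + K(-1) = -447/449*(-23/34) + (50 + 2*(-1)**2 + 52*(-1)) = 10281/15266 + (50 + 2*1 - 52) = 10281/15266 + (50 + 2 - 52) = 10281/15266 + 0 = 10281/15266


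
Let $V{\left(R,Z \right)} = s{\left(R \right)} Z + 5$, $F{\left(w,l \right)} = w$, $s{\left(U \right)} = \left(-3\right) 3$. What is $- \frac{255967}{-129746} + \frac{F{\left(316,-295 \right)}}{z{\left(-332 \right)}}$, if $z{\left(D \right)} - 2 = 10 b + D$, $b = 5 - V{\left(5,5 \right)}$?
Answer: $\frac{4482236}{973095} \approx 4.6062$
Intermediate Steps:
$s{\left(U \right)} = -9$
$V{\left(R,Z \right)} = 5 - 9 Z$ ($V{\left(R,Z \right)} = - 9 Z + 5 = 5 - 9 Z$)
$b = 45$ ($b = 5 - \left(5 - 45\right) = 5 - -40 = 5 + 40 = 45$)
$z{\left(D \right)} = 452 + D$ ($z{\left(D \right)} = 2 + \left(10 \cdot 45 + D\right) = 2 + \left(450 + D\right) = 452 + D$)
$- \frac{255967}{-129746} + \frac{F{\left(316,-295 \right)}}{z{\left(-332 \right)}} = - \frac{255967}{-129746} + \frac{316}{452 - 332} = \left(-255967\right) \left(- \frac{1}{129746}\right) + \frac{316}{120} = \frac{255967}{129746} + 316 \cdot \frac{1}{120} = \frac{255967}{129746} + \frac{79}{30} = \frac{4482236}{973095}$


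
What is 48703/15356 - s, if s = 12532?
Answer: -192392689/15356 ≈ -12529.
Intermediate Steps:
48703/15356 - s = 48703/15356 - 1*12532 = 48703*(1/15356) - 12532 = 48703/15356 - 12532 = -192392689/15356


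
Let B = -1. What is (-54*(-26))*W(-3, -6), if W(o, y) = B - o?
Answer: 2808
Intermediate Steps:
W(o, y) = -1 - o
(-54*(-26))*W(-3, -6) = (-54*(-26))*(-1 - 1*(-3)) = 1404*(-1 + 3) = 1404*2 = 2808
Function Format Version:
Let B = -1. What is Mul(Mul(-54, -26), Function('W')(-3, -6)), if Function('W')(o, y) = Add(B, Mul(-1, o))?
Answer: 2808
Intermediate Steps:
Function('W')(o, y) = Add(-1, Mul(-1, o))
Mul(Mul(-54, -26), Function('W')(-3, -6)) = Mul(Mul(-54, -26), Add(-1, Mul(-1, -3))) = Mul(1404, Add(-1, 3)) = Mul(1404, 2) = 2808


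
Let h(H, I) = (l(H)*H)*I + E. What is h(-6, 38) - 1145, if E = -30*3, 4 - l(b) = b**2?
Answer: 6061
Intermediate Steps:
l(b) = 4 - b**2
E = -90 (E = -5*6*3 = -30*3 = -90)
h(H, I) = -90 + H*I*(4 - H**2) (h(H, I) = ((4 - H**2)*H)*I - 90 = (H*(4 - H**2))*I - 90 = H*I*(4 - H**2) - 90 = -90 + H*I*(4 - H**2))
h(-6, 38) - 1145 = (-90 - 1*(-6)*38*(-4 + (-6)**2)) - 1145 = (-90 - 1*(-6)*38*(-4 + 36)) - 1145 = (-90 - 1*(-6)*38*32) - 1145 = (-90 + 7296) - 1145 = 7206 - 1145 = 6061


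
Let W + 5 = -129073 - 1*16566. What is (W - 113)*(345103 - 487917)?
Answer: 20816140198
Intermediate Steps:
W = -145644 (W = -5 + (-129073 - 1*16566) = -5 + (-129073 - 16566) = -5 - 145639 = -145644)
(W - 113)*(345103 - 487917) = (-145644 - 113)*(345103 - 487917) = -145757*(-142814) = 20816140198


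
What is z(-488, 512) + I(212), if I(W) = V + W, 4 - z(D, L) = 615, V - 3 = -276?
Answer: -672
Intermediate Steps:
V = -273 (V = 3 - 276 = -273)
z(D, L) = -611 (z(D, L) = 4 - 1*615 = 4 - 615 = -611)
I(W) = -273 + W
z(-488, 512) + I(212) = -611 + (-273 + 212) = -611 - 61 = -672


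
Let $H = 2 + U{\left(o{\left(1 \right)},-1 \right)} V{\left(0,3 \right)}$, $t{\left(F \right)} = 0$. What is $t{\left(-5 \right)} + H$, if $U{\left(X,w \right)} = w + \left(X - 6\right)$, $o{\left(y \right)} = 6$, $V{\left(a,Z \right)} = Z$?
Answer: $-1$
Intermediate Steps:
$U{\left(X,w \right)} = -6 + X + w$ ($U{\left(X,w \right)} = w + \left(X - 6\right) = w + \left(-6 + X\right) = -6 + X + w$)
$H = -1$ ($H = 2 + \left(-6 + 6 - 1\right) 3 = 2 - 3 = -1$)
$t{\left(-5 \right)} + H = 0 - 1 = -1$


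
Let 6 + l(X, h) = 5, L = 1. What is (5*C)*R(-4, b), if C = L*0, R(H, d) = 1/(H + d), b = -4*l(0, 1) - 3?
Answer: 0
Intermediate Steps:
l(X, h) = -1 (l(X, h) = -6 + 5 = -1)
b = 1 (b = -4*(-1) - 3 = 4 - 3 = 1)
C = 0 (C = 1*0 = 0)
(5*C)*R(-4, b) = (5*0)/(-4 + 1) = 0/(-3) = 0*(-⅓) = 0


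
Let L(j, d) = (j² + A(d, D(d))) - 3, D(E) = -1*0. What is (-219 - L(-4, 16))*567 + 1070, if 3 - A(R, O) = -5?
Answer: -135010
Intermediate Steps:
D(E) = 0
A(R, O) = 8 (A(R, O) = 3 - 1*(-5) = 3 + 5 = 8)
L(j, d) = 5 + j² (L(j, d) = (j² + 8) - 3 = (8 + j²) - 3 = 5 + j²)
(-219 - L(-4, 16))*567 + 1070 = (-219 - (5 + (-4)²))*567 + 1070 = (-219 - (5 + 16))*567 + 1070 = (-219 - 1*21)*567 + 1070 = (-219 - 21)*567 + 1070 = -240*567 + 1070 = -136080 + 1070 = -135010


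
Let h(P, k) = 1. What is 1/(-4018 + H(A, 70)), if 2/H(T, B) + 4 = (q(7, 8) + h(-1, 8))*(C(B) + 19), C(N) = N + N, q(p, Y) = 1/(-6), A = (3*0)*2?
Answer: -257/1032622 ≈ -0.00024888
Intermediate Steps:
A = 0 (A = 0*2 = 0)
q(p, Y) = -⅙
C(N) = 2*N
H(T, B) = 2/(71/6 + 5*B/3) (H(T, B) = 2/(-4 + (-⅙ + 1)*(2*B + 19)) = 2/(-4 + 5*(19 + 2*B)/6) = 2/(-4 + (95/6 + 5*B/3)) = 2/(71/6 + 5*B/3))
1/(-4018 + H(A, 70)) = 1/(-4018 + 12/(71 + 10*70)) = 1/(-4018 + 12/(71 + 700)) = 1/(-4018 + 12/771) = 1/(-4018 + 12*(1/771)) = 1/(-4018 + 4/257) = 1/(-1032622/257) = -257/1032622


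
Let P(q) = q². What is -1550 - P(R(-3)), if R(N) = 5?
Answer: -1575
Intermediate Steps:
-1550 - P(R(-3)) = -1550 - 1*5² = -1550 - 1*25 = -1550 - 25 = -1575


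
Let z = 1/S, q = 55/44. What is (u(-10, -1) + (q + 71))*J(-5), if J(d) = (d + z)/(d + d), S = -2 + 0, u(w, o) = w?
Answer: 2739/80 ≈ 34.237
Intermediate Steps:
q = 5/4 (q = 55*(1/44) = 5/4 ≈ 1.2500)
S = -2
z = -½ (z = 1/(-2) = -½ ≈ -0.50000)
J(d) = (-½ + d)/(2*d) (J(d) = (d - ½)/(d + d) = (-½ + d)/((2*d)) = (-½ + d)*(1/(2*d)) = (-½ + d)/(2*d))
(u(-10, -1) + (q + 71))*J(-5) = (-10 + (5/4 + 71))*((¼)*(-1 + 2*(-5))/(-5)) = (-10 + 289/4)*((¼)*(-⅕)*(-1 - 10)) = 249*((¼)*(-⅕)*(-11))/4 = (249/4)*(11/20) = 2739/80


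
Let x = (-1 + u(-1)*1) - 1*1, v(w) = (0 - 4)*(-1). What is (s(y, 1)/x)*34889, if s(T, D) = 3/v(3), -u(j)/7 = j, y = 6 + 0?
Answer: 104667/20 ≈ 5233.4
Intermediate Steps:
y = 6
u(j) = -7*j
v(w) = 4 (v(w) = -4*(-1) = 4)
s(T, D) = ¾ (s(T, D) = 3/4 = 3*(¼) = ¾)
x = 5 (x = (-1 - 7*(-1)*1) - 1*1 = (-1 + 7*1) - 1 = (-1 + 7) - 1 = 6 - 1 = 5)
(s(y, 1)/x)*34889 = ((¾)/5)*34889 = ((¾)*(⅕))*34889 = (3/20)*34889 = 104667/20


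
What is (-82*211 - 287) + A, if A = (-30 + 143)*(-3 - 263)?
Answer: -47647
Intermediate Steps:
A = -30058 (A = 113*(-266) = -30058)
(-82*211 - 287) + A = (-82*211 - 287) - 30058 = (-17302 - 287) - 30058 = -17589 - 30058 = -47647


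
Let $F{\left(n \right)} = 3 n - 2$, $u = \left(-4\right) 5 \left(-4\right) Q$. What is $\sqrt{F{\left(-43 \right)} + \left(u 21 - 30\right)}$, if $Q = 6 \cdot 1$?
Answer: $\sqrt{9919} \approx 99.594$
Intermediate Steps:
$Q = 6$
$u = 480$ ($u = \left(-4\right) 5 \left(-4\right) 6 = \left(-20\right) \left(-4\right) 6 = 80 \cdot 6 = 480$)
$F{\left(n \right)} = -2 + 3 n$
$\sqrt{F{\left(-43 \right)} + \left(u 21 - 30\right)} = \sqrt{\left(-2 + 3 \left(-43\right)\right) + \left(480 \cdot 21 - 30\right)} = \sqrt{\left(-2 - 129\right) + \left(10080 - 30\right)} = \sqrt{-131 + 10050} = \sqrt{9919}$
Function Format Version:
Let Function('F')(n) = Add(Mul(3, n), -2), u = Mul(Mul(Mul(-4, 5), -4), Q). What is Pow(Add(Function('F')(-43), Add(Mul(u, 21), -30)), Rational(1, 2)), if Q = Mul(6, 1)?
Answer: Pow(9919, Rational(1, 2)) ≈ 99.594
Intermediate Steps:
Q = 6
u = 480 (u = Mul(Mul(Mul(-4, 5), -4), 6) = Mul(Mul(-20, -4), 6) = Mul(80, 6) = 480)
Function('F')(n) = Add(-2, Mul(3, n))
Pow(Add(Function('F')(-43), Add(Mul(u, 21), -30)), Rational(1, 2)) = Pow(Add(Add(-2, Mul(3, -43)), Add(Mul(480, 21), -30)), Rational(1, 2)) = Pow(Add(Add(-2, -129), Add(10080, -30)), Rational(1, 2)) = Pow(Add(-131, 10050), Rational(1, 2)) = Pow(9919, Rational(1, 2))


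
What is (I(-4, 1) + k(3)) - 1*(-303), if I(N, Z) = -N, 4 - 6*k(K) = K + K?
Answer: 920/3 ≈ 306.67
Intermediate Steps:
k(K) = 2/3 - K/3 (k(K) = 2/3 - (K + K)/6 = 2/3 - K/3)
(I(-4, 1) + k(3)) - 1*(-303) = (-1*(-4) + (2/3 - 1/3*3)) - 1*(-303) = (4 + (2/3 - 1)) + 303 = (4 - 1/3) + 303 = 11/3 + 303 = 920/3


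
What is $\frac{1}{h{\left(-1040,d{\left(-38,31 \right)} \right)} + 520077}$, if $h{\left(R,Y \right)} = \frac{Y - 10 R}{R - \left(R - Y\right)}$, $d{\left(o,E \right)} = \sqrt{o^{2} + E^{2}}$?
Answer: $\frac{740111}{384915384658} - \frac{40 \sqrt{2405}}{2501950000277} \approx 1.922 \cdot 10^{-6}$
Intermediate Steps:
$d{\left(o,E \right)} = \sqrt{E^{2} + o^{2}}$
$h{\left(R,Y \right)} = \frac{Y - 10 R}{Y}$
$\frac{1}{h{\left(-1040,d{\left(-38,31 \right)} \right)} + 520077} = \frac{1}{\frac{\sqrt{31^{2} + \left(-38\right)^{2}} - -10400}{\sqrt{31^{2} + \left(-38\right)^{2}}} + 520077} = \frac{1}{\frac{\sqrt{961 + 1444} + 10400}{\sqrt{961 + 1444}} + 520077} = \frac{1}{\frac{\sqrt{2405} + 10400}{\sqrt{2405}} + 520077} = \frac{1}{\frac{\sqrt{2405}}{2405} \left(10400 + \sqrt{2405}\right) + 520077} = \frac{1}{\frac{\sqrt{2405} \left(10400 + \sqrt{2405}\right)}{2405} + 520077} = \frac{1}{520077 + \frac{\sqrt{2405} \left(10400 + \sqrt{2405}\right)}{2405}}$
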